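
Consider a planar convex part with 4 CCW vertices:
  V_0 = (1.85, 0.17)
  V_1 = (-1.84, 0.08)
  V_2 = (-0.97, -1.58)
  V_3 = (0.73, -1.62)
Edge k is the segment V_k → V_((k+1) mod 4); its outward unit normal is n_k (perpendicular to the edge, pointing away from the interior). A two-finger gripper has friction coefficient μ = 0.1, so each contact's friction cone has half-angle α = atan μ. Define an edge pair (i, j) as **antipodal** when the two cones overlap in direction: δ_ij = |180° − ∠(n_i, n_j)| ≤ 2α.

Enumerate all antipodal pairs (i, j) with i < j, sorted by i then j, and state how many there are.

count = 1; pairs: (0,2)

α = atan 0.1 = 5.71°;  2α = 11.42°
n_0 = (-0.0244, +0.9997)
n_1 = (-0.8857, -0.4642)
n_2 = (-0.0235, -0.9997)
n_3 = (+0.8477, -0.5304)
  (0,1): δ = 63.74°  ·
  (0,2): δ = 2.75°  ✓
  (0,3): δ = 56.57°  ·
  (1,2): δ = 119.01°  ·
  (1,3): δ = 59.69°  ·
  (2,3): δ = 120.69°  ·
antipodal pairs: 1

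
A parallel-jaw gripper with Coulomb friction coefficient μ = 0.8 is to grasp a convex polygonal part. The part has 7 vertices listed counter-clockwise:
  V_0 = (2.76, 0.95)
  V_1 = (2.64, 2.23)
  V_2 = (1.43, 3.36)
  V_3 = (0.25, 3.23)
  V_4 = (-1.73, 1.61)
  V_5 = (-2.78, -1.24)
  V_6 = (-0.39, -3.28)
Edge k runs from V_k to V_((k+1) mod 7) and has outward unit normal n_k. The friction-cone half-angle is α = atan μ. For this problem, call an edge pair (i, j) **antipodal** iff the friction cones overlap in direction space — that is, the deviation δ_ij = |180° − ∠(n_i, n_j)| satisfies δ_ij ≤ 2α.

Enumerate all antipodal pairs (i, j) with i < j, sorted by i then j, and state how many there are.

count = 9; pairs: (0,3), (0,4), (0,5), (1,4), (1,5), (2,5), (2,6), (3,6), (4,6)

α = atan 0.8 = 38.66°;  2α = 77.32°
n_0 = (+0.9956, +0.0933)
n_1 = (+0.6825, +0.7309)
n_2 = (-0.1095, +0.9940)
n_3 = (-0.6332, +0.7740)
n_4 = (-0.9383, +0.3457)
n_5 = (-0.6492, -0.7606)
n_6 = (+0.8020, -0.5973)
  (0,1): δ = 138.40°  ·
  (0,2): δ = 89.07°  ·
  (0,3): δ = 56.07°  ✓
  (0,4): δ = 25.58°  ✓
  (0,5): δ = 44.16°  ✓
  (0,6): δ = 137.97°  ·
  (1,2): δ = 130.67°  ·
  (1,3): δ = 97.67°  ·
  (1,4): δ = 67.18°  ✓
  (1,5): δ = 2.56°  ✓
  (1,6): δ = 96.37°  ·
  (2,3): δ = 147.00°  ·
  (2,4): δ = 116.51°  ·
  (2,5): δ = 46.77°  ✓
  (2,6): δ = 47.04°  ✓
  (3,4): δ = 149.51°  ·
  (3,5): δ = 79.77°  ·
  (3,6): δ = 14.04°  ✓
  (4,5): δ = 110.26°  ·
  (4,6): δ = 16.45°  ✓
  (5,6): δ = 86.19°  ·
antipodal pairs: 9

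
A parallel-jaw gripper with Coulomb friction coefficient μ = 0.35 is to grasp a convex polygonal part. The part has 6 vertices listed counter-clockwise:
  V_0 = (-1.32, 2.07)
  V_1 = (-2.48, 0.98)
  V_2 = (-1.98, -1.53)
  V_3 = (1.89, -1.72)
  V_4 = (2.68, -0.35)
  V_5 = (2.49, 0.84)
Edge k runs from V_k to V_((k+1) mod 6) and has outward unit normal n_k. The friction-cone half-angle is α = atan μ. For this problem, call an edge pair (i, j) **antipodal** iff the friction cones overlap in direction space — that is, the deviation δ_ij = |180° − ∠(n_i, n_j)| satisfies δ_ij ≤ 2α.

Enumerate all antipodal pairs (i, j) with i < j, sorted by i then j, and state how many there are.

α = atan 0.35 = 19.29°;  2α = 38.58°
n_0 = (-0.6848, +0.7288)
n_1 = (-0.9807, -0.1954)
n_2 = (-0.0490, -0.9988)
n_3 = (+0.8663, -0.4995)
n_4 = (+0.9875, +0.1577)
n_5 = (+0.3072, +0.9516)
  (0,1): δ = 121.95°  ·
  (0,2): δ = 46.03°  ·
  (0,3): δ = 16.81°  ✓
  (0,4): δ = 55.85°  ·
  (0,5): δ = 118.89°  ·
  (1,2): δ = 104.08°  ·
  (1,3): δ = 41.24°  ·
  (1,4): δ = 2.19°  ✓
  (1,5): δ = 60.84°  ·
  (2,3): δ = 117.16°  ·
  (2,4): δ = 78.12°  ·
  (2,5): δ = 15.08°  ✓
  (3,4): δ = 140.96°  ·
  (3,5): δ = 77.92°  ·
  (4,5): δ = 116.96°  ·
antipodal pairs: 3

count = 3; pairs: (0,3), (1,4), (2,5)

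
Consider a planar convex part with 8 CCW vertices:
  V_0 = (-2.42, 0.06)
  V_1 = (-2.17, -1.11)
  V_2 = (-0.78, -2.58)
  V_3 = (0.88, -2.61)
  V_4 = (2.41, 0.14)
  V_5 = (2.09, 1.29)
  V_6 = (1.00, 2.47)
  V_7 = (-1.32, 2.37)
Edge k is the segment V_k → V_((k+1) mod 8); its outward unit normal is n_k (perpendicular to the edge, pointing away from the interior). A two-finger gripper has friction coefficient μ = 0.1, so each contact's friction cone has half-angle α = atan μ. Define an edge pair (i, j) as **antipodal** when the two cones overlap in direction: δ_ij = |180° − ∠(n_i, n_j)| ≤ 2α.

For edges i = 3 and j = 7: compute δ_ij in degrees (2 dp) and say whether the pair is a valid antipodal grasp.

α = atan 0.1 = 5.71°;  2α = 11.42°
edge 3: e_3 = (+1.53, +2.75);  n_3 = (+0.8739, -0.4862)
edge 7: e_7 = (-1.10, -2.31);  n_7 = (-0.9029, +0.4299)
∠(n_3, n_7) = 176.37°
δ = |180° − 176.37°| = 3.63°
3.63° ≤ 2α = 11.42°  →  valid

δ = 3.63°, valid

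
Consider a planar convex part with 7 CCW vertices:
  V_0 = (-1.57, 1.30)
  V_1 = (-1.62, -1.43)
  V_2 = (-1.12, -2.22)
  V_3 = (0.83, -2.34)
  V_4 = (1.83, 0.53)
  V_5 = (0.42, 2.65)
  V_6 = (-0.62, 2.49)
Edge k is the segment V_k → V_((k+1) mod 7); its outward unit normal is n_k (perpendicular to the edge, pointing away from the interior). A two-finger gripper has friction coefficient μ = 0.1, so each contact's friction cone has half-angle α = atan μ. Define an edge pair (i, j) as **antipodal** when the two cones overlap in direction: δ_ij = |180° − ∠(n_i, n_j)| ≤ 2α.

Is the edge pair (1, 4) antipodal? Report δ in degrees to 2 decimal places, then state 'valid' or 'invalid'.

δ = 1.30°, valid

α = atan 0.1 = 5.71°;  2α = 11.42°
edge 1: e_1 = (+0.50, -0.79);  n_1 = (-0.8450, -0.5348)
edge 4: e_4 = (-1.41, +2.12);  n_4 = (+0.8327, +0.5538)
∠(n_1, n_4) = 178.70°
δ = |180° − 178.70°| = 1.30°
1.30° ≤ 2α = 11.42°  →  valid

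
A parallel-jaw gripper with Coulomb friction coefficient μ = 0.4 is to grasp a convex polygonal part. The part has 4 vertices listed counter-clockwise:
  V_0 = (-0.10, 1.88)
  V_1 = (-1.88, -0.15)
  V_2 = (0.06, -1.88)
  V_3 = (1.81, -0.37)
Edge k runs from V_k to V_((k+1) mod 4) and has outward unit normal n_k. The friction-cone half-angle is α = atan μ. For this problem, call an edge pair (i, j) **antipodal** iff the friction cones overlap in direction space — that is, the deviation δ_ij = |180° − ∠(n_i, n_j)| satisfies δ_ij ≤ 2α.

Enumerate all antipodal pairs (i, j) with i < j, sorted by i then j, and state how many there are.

count = 2; pairs: (0,2), (1,3)

α = atan 0.4 = 21.80°;  2α = 43.60°
n_0 = (-0.7519, +0.6593)
n_1 = (-0.6656, -0.7463)
n_2 = (+0.6533, -0.7571)
n_3 = (+0.7624, +0.6472)
  (0,1): δ = 90.48°  ·
  (0,2): δ = 7.96°  ✓
  (0,3): δ = 81.57°  ·
  (1,2): δ = 97.49°  ·
  (1,3): δ = 7.95°  ✓
  (2,3): δ = 90.46°  ·
antipodal pairs: 2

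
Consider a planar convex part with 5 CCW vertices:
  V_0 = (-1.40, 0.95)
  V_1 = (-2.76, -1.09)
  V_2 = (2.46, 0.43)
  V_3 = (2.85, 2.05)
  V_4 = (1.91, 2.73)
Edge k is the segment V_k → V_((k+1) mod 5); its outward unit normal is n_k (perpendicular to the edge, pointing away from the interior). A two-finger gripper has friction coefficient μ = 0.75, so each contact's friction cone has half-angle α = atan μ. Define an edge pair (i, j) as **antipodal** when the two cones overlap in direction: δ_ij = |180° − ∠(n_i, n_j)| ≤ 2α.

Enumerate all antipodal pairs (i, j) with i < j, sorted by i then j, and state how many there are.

count = 5; pairs: (0,1), (0,2), (1,3), (1,4), (2,4)

α = atan 0.75 = 36.87°;  2α = 73.74°
n_0 = (-0.8321, +0.5547)
n_1 = (+0.2796, -0.9601)
n_2 = (+0.9722, -0.2341)
n_3 = (+0.5861, +0.8102)
n_4 = (-0.4736, +0.8807)
  (0,1): δ = 40.08°  ✓
  (0,2): δ = 20.15°  ✓
  (0,3): δ = 87.81°  ·
  (0,4): δ = 151.96°  ·
  (1,2): δ = 119.77°  ·
  (1,3): δ = 52.12°  ✓
  (1,4): δ = 12.03°  ✓
  (2,3): δ = 112.35°  ·
  (2,4): δ = 48.19°  ✓
  (3,4): δ = 115.85°  ·
antipodal pairs: 5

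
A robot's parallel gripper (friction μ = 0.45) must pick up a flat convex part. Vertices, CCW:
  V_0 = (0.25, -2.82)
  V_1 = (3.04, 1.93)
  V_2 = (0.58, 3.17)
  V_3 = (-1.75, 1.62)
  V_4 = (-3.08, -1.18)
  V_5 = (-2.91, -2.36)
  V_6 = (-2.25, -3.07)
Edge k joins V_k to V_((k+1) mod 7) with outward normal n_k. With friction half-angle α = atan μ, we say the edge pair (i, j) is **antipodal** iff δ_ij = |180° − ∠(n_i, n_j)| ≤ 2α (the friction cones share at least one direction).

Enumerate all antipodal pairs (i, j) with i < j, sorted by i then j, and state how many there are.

count = 6; pairs: (0,2), (0,3), (0,4), (1,5), (1,6), (2,6)

α = atan 0.45 = 24.23°;  2α = 48.46°
n_0 = (+0.8623, -0.5065)
n_1 = (+0.4501, +0.8930)
n_2 = (-0.5539, +0.8326)
n_3 = (-0.9033, +0.4291)
n_4 = (-0.9898, -0.1426)
n_5 = (-0.7324, -0.6808)
n_6 = (+0.0995, -0.9950)
  (0,1): δ = 86.32°  ·
  (0,2): δ = 25.94°  ✓
  (0,3): δ = 5.02°  ✓
  (0,4): δ = 38.63°  ✓
  (0,5): δ = 73.34°  ·
  (0,6): δ = 126.14°  ·
  (1,2): δ = 119.62°  ·
  (1,3): δ = 88.66°  ·
  (1,4): δ = 55.05°  ·
  (1,5): δ = 20.34°  ✓
  (1,6): δ = 32.46°  ✓
  (2,3): δ = 149.04°  ·
  (2,4): δ = 115.44°  ·
  (2,5): δ = 80.72°  ·
  (2,6): δ = 27.92°  ✓
  (3,4): δ = 146.39°  ·
  (3,5): δ = 111.68°  ·
  (3,6): δ = 58.88°  ·
  (4,5): δ = 145.29°  ·
  (4,6): δ = 92.49°  ·
  (5,6): δ = 127.20°  ·
antipodal pairs: 6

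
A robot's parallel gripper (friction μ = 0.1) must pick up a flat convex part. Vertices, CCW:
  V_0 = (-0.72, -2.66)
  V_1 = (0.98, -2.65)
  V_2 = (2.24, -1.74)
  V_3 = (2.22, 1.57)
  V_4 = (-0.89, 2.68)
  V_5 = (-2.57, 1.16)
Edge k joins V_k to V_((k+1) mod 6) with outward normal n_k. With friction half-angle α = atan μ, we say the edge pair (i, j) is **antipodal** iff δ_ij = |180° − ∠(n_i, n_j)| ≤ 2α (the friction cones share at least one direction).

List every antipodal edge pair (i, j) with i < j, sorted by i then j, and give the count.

α = atan 0.1 = 5.71°;  2α = 11.42°
n_0 = (+0.0059, -1.0000)
n_1 = (+0.5855, -0.8107)
n_2 = (+1.0000, +0.0060)
n_3 = (+0.3361, +0.9418)
n_4 = (-0.6709, +0.7415)
n_5 = (-0.9000, -0.4359)
  (0,1): δ = 144.50°  ·
  (0,2): δ = 89.99°  ·
  (0,3): δ = 19.98°  ·
  (0,4): δ = 41.80°  ·
  (0,5): δ = 115.50°  ·
  (1,2): δ = 125.49°  ·
  (1,3): δ = 55.48°  ·
  (1,4): δ = 6.30°  ✓
  (1,5): δ = 80.00°  ·
  (2,3): δ = 109.99°  ·
  (2,4): δ = 48.21°  ·
  (2,5): δ = 25.49°  ·
  (3,4): δ = 118.22°  ·
  (3,5): δ = 44.52°  ·
  (4,5): δ = 106.30°  ·
antipodal pairs: 1

count = 1; pairs: (1,4)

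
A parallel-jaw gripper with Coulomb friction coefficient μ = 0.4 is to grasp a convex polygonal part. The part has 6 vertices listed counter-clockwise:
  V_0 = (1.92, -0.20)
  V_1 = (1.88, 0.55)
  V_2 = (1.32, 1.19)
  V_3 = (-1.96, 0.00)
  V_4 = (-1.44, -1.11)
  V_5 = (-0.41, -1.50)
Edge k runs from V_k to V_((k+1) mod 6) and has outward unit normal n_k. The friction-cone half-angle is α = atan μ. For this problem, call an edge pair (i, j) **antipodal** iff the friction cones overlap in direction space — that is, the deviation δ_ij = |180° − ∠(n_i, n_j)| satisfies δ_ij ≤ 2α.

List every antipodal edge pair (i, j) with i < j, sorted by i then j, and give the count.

α = atan 0.4 = 21.80°;  2α = 43.60°
n_0 = (+0.9986, +0.0533)
n_1 = (+0.7526, +0.6585)
n_2 = (-0.3411, +0.9400)
n_3 = (-0.9056, -0.4242)
n_4 = (-0.3541, -0.9352)
n_5 = (+0.4872, -0.8733)
  (0,1): δ = 141.87°  ·
  (0,2): δ = 73.11°  ·
  (0,3): δ = 22.05°  ✓
  (0,4): δ = 66.21°  ·
  (0,5): δ = 116.11°  ·
  (1,2): δ = 111.24°  ·
  (1,3): δ = 16.08°  ✓
  (1,4): δ = 28.08°  ✓
  (1,5): δ = 77.97°  ·
  (2,3): δ = 84.84°  ·
  (2,4): δ = 40.68°  ✓
  (2,5): δ = 9.22°  ✓
  (3,4): δ = 135.84°  ·
  (3,5): δ = 85.94°  ·
  (4,5): δ = 130.10°  ·
antipodal pairs: 5

count = 5; pairs: (0,3), (1,3), (1,4), (2,4), (2,5)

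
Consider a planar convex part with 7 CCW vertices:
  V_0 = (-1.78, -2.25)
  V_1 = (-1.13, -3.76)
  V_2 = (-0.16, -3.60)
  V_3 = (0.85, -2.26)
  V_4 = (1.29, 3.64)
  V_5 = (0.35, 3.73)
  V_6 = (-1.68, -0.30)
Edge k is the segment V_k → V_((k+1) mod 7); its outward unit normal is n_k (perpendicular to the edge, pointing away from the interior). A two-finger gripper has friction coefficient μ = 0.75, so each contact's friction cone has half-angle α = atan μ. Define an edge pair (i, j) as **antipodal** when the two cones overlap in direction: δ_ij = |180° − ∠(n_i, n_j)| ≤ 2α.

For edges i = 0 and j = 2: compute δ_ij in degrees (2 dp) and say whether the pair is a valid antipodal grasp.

α = atan 0.75 = 36.87°;  2α = 73.74°
edge 0: e_0 = (+0.65, -1.51);  n_0 = (-0.9185, -0.3954)
edge 2: e_2 = (+1.01, +1.34);  n_2 = (+0.7986, -0.6019)
∠(n_0, n_2) = 119.70°
δ = |180° − 119.70°| = 60.30°
60.30° ≤ 2α = 73.74°  →  valid

δ = 60.30°, valid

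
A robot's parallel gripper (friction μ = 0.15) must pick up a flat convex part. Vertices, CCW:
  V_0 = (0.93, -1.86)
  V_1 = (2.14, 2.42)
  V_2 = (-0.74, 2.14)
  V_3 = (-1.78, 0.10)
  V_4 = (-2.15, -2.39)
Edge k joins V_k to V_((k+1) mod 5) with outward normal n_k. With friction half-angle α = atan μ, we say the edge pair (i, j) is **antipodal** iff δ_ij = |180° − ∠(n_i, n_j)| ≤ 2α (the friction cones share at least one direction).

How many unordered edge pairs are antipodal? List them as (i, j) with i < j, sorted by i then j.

count = 3; pairs: (0,2), (0,3), (1,4)

α = atan 0.15 = 8.53°;  2α = 17.06°
n_0 = (+0.9623, -0.2720)
n_1 = (-0.0968, +0.9953)
n_2 = (-0.8909, +0.4542)
n_3 = (-0.9891, +0.1470)
n_4 = (+0.1696, -0.9855)
  (0,1): δ = 68.66°  ·
  (0,2): δ = 11.23°  ✓
  (0,3): δ = 7.33°  ✓
  (0,4): δ = 115.55°  ·
  (1,2): δ = 122.57°  ·
  (1,3): δ = 104.00°  ·
  (1,4): δ = 4.21°  ✓
  (2,3): δ = 161.44°  ·
  (2,4): δ = 53.22°  ·
  (3,4): δ = 71.78°  ·
antipodal pairs: 3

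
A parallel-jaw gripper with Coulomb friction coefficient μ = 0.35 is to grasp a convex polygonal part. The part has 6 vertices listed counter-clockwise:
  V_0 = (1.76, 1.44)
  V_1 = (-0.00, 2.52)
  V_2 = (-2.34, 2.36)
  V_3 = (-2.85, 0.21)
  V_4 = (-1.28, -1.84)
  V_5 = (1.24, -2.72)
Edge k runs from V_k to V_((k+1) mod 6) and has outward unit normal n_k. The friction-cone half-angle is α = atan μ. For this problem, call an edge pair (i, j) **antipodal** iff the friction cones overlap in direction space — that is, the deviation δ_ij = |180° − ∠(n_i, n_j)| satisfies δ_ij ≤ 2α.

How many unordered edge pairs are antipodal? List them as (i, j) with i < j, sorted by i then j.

α = atan 0.35 = 19.29°;  2α = 38.58°
n_0 = (+0.5230, +0.8523)
n_1 = (-0.0682, +0.9977)
n_2 = (-0.9730, +0.2308)
n_3 = (-0.7939, -0.6080)
n_4 = (-0.3297, -0.9441)
n_5 = (+0.9923, -0.1240)
  (0,1): δ = 144.55°  ·
  (0,2): δ = 71.81°  ·
  (0,3): δ = 21.02°  ✓
  (0,4): δ = 12.29°  ✓
  (0,5): δ = 114.41°  ·
  (1,2): δ = 107.26°  ·
  (1,3): δ = 56.46°  ·
  (1,4): δ = 23.16°  ✓
  (1,5): δ = 78.96°  ·
  (2,3): δ = 129.21°  ·
  (2,4): δ = 95.91°  ·
  (2,5): δ = 6.22°  ✓
  (3,4): δ = 146.70°  ·
  (3,5): δ = 44.57°  ·
  (4,5): δ = 77.88°  ·
antipodal pairs: 4

count = 4; pairs: (0,3), (0,4), (1,4), (2,5)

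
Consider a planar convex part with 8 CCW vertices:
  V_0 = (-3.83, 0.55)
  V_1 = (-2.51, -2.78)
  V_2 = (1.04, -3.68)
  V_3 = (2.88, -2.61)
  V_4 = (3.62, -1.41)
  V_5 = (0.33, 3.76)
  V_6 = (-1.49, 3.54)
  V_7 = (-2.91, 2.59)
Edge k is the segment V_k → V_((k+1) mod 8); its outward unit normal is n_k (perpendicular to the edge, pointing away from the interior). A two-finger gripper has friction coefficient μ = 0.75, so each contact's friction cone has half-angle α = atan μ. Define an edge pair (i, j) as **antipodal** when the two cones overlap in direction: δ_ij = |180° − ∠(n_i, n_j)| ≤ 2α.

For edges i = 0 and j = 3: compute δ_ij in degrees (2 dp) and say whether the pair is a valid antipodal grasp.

δ = 53.28°, valid

α = atan 0.75 = 36.87°;  2α = 73.74°
edge 0: e_0 = (+1.32, -3.33);  n_0 = (-0.9296, -0.3685)
edge 3: e_3 = (+0.74, +1.20);  n_3 = (+0.8512, -0.5249)
∠(n_0, n_3) = 126.72°
δ = |180° − 126.72°| = 53.28°
53.28° ≤ 2α = 73.74°  →  valid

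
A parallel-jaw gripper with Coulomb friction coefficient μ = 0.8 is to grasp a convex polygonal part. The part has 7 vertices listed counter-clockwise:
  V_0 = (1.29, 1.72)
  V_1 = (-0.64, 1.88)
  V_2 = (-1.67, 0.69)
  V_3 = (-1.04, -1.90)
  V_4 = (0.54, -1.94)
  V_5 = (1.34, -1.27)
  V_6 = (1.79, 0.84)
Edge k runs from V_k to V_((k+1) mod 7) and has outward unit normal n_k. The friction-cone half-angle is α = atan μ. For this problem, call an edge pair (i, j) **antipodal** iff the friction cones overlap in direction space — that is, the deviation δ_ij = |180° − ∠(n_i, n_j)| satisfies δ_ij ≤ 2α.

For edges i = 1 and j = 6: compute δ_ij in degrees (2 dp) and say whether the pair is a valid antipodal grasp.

δ = 70.48°, valid

α = atan 0.8 = 38.66°;  2α = 77.32°
edge 1: e_1 = (-1.03, -1.19);  n_1 = (-0.7561, +0.6544)
edge 6: e_6 = (-0.50, +0.88);  n_6 = (+0.8695, +0.4940)
∠(n_1, n_6) = 109.52°
δ = |180° − 109.52°| = 70.48°
70.48° ≤ 2α = 77.32°  →  valid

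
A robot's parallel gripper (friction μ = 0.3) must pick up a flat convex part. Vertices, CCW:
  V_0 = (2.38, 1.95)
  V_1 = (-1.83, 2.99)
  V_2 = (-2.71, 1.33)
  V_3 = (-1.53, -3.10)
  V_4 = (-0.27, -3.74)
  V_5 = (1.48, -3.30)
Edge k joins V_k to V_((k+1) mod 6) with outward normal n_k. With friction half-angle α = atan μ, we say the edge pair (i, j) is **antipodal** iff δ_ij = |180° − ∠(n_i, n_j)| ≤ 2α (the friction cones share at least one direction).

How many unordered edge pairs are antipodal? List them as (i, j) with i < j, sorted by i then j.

α = atan 0.3 = 16.70°;  2α = 33.40°
n_0 = (+0.2398, +0.9708)
n_1 = (-0.8835, +0.4684)
n_2 = (-0.9663, -0.2574)
n_3 = (-0.4529, -0.8916)
n_4 = (+0.2438, -0.9698)
n_5 = (+0.9856, -0.1690)
  (0,1): δ = 104.05°  ·
  (0,2): δ = 61.21°  ·
  (0,3): δ = 13.05°  ✓
  (0,4): δ = 27.99°  ✓
  (0,5): δ = 94.15°  ·
  (1,2): δ = 137.16°  ·
  (1,3): δ = 89.00°  ·
  (1,4): δ = 47.96°  ·
  (1,5): δ = 18.20°  ✓
  (2,3): δ = 131.84°  ·
  (2,4): δ = 90.80°  ·
  (2,5): δ = 24.64°  ✓
  (3,4): δ = 138.96°  ·
  (3,5): δ = 72.80°  ·
  (4,5): δ = 113.84°  ·
antipodal pairs: 4

count = 4; pairs: (0,3), (0,4), (1,5), (2,5)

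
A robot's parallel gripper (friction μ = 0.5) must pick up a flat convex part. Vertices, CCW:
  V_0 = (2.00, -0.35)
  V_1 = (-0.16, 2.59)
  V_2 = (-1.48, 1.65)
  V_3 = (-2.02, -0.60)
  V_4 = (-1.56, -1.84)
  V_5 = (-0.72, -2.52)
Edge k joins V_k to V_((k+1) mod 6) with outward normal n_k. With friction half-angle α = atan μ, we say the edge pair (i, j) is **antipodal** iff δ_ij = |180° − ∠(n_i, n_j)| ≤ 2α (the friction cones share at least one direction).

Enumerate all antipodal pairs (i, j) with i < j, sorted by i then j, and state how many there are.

count = 5; pairs: (0,2), (0,3), (0,4), (1,5), (2,5)

α = atan 0.5 = 26.57°;  2α = 53.13°
n_0 = (+0.8059, +0.5921)
n_1 = (-0.5801, +0.8146)
n_2 = (-0.9724, +0.2334)
n_3 = (-0.9376, -0.3478)
n_4 = (-0.6292, -0.7772)
n_5 = (+0.6236, -0.7817)
  (0,1): δ = 90.85°  ·
  (0,2): δ = 49.80°  ✓
  (0,3): δ = 15.95°  ✓
  (0,4): δ = 14.70°  ✓
  (0,5): δ = 92.28°  ·
  (1,2): δ = 138.95°  ·
  (1,3): δ = 105.10°  ·
  (1,4): δ = 74.45°  ·
  (1,5): δ = 3.13°  ✓
  (2,3): δ = 146.15°  ·
  (2,4): δ = 115.50°  ·
  (2,5): δ = 37.92°  ✓
  (3,4): δ = 149.34°  ·
  (3,5): δ = 71.77°  ·
  (4,5): δ = 102.43°  ·
antipodal pairs: 5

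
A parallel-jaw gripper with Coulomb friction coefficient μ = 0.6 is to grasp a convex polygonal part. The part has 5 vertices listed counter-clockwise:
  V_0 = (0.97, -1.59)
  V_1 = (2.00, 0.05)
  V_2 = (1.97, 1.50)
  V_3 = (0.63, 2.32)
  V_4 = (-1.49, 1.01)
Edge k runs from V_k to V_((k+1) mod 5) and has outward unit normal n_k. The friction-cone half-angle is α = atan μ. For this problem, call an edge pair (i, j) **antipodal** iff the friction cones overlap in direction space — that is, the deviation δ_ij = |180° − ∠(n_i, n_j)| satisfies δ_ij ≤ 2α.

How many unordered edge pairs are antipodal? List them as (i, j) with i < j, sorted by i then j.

count = 4; pairs: (0,3), (1,3), (1,4), (2,4)

α = atan 0.6 = 30.96°;  2α = 61.93°
n_0 = (+0.8468, -0.5319)
n_1 = (+0.9998, +0.0207)
n_2 = (+0.5220, +0.8530)
n_3 = (-0.5257, +0.8507)
n_4 = (-0.7264, -0.6873)
  (0,1): δ = 146.68°  ·
  (0,2): δ = 89.33°  ·
  (0,3): δ = 26.16°  ✓
  (0,4): δ = 75.55°  ·
  (1,2): δ = 122.65°  ·
  (1,3): δ = 59.47°  ✓
  (1,4): δ = 42.23°  ✓
  (2,3): δ = 116.82°  ·
  (2,4): δ = 15.12°  ✓
  (3,4): δ = 78.30°  ·
antipodal pairs: 4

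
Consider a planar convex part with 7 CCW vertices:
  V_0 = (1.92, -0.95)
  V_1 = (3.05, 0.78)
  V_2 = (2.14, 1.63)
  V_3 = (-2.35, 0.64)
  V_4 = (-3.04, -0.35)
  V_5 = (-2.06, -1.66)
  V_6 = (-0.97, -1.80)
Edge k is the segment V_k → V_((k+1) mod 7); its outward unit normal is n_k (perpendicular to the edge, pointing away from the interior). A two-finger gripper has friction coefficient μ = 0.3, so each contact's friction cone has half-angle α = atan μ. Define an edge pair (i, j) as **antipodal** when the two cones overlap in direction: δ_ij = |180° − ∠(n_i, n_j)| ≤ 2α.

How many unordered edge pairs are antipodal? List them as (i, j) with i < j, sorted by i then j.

count = 4; pairs: (0,3), (1,4), (2,5), (2,6)

α = atan 0.3 = 16.70°;  2α = 33.40°
n_0 = (+0.8372, -0.5469)
n_1 = (+0.6826, +0.7308)
n_2 = (-0.2153, +0.9765)
n_3 = (-0.8204, +0.5718)
n_4 = (-0.8007, -0.5990)
n_5 = (-0.1274, -0.9919)
n_6 = (+0.2822, -0.9594)
  (0,1): δ = 99.90°  ·
  (0,2): δ = 44.41°  ·
  (0,3): δ = 1.72°  ✓
  (0,4): δ = 69.95°  ·
  (0,5): δ = 115.83°  ·
  (0,6): δ = 139.54°  ·
  (1,2): δ = 124.52°  ·
  (1,3): δ = 81.83°  ·
  (1,4): δ = 10.15°  ✓
  (1,5): δ = 35.73°  ·
  (1,6): δ = 59.44°  ·
  (2,3): δ = 137.31°  ·
  (2,4): δ = 65.63°  ·
  (2,5): δ = 19.75°  ✓
  (2,6): δ = 3.96°  ✓
  (3,4): δ = 108.32°  ·
  (3,5): δ = 62.44°  ·
  (3,6): δ = 38.74°  ·
  (4,5): δ = 134.12°  ·
  (4,6): δ = 110.41°  ·
  (5,6): δ = 156.29°  ·
antipodal pairs: 4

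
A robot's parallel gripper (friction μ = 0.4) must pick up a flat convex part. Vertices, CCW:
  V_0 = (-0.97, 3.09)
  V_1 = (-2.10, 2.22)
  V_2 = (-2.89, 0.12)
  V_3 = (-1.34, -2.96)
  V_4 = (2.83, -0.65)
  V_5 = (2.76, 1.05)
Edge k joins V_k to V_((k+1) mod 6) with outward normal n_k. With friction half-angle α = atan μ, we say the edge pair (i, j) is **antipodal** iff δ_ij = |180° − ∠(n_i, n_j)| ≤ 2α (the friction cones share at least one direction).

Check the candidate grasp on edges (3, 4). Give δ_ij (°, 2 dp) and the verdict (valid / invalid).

δ = 116.63°, invalid

α = atan 0.4 = 21.80°;  2α = 43.60°
edge 3: e_3 = (+4.17, +2.31);  n_3 = (+0.4846, -0.8748)
edge 4: e_4 = (-0.07, +1.70);  n_4 = (+0.9992, +0.0411)
∠(n_3, n_4) = 63.37°
δ = |180° − 63.37°| = 116.63°
116.63° > 2α = 43.60°  →  invalid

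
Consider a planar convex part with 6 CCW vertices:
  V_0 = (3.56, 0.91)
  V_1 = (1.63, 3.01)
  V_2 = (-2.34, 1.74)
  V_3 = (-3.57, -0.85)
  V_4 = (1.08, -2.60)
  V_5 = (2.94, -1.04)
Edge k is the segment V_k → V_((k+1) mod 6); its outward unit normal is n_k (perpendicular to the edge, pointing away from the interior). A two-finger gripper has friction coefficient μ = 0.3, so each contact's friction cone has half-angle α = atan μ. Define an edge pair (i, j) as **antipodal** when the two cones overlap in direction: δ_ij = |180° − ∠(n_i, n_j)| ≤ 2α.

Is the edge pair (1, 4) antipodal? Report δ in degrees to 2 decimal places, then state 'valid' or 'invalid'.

δ = 22.25°, valid

α = atan 0.3 = 16.70°;  2α = 33.40°
edge 1: e_1 = (-3.97, -1.27);  n_1 = (-0.3047, +0.9525)
edge 4: e_4 = (+1.86, +1.56);  n_4 = (+0.6426, -0.7662)
∠(n_1, n_4) = 157.75°
δ = |180° − 157.75°| = 22.25°
22.25° ≤ 2α = 33.40°  →  valid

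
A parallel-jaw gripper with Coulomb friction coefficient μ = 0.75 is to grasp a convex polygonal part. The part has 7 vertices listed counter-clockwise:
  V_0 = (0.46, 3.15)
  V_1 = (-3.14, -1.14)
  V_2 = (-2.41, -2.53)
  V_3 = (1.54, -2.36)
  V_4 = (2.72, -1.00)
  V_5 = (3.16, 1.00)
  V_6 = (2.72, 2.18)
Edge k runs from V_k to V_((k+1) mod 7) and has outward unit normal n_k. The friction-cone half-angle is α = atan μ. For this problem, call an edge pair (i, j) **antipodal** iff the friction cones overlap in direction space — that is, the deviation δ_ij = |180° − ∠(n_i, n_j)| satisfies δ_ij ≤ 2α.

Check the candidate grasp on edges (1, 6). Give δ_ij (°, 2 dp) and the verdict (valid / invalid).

δ = 39.06°, valid

α = atan 0.75 = 36.87°;  2α = 73.74°
edge 1: e_1 = (+0.73, -1.39);  n_1 = (-0.8853, -0.4650)
edge 6: e_6 = (-2.26, +0.97);  n_6 = (+0.3944, +0.9189)
∠(n_1, n_6) = 140.94°
δ = |180° − 140.94°| = 39.06°
39.06° ≤ 2α = 73.74°  →  valid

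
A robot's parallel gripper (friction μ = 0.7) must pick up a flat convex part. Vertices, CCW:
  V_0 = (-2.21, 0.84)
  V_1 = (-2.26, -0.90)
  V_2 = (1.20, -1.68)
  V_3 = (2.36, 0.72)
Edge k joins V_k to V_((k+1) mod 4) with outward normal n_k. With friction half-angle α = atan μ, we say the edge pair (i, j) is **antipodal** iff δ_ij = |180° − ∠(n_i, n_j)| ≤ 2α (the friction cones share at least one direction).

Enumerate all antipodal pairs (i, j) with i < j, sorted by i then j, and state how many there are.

α = atan 0.7 = 34.99°;  2α = 69.98°
n_0 = (-0.9996, +0.0287)
n_1 = (-0.2199, -0.9755)
n_2 = (+0.9003, -0.4352)
n_3 = (+0.0262, +0.9997)
  (0,1): δ = 101.06°  ·
  (0,2): δ = 24.15°  ✓
  (0,3): δ = 90.14°  ·
  (1,2): δ = 103.09°  ·
  (1,3): δ = 11.20°  ✓
  (2,3): δ = 65.71°  ✓
antipodal pairs: 3

count = 3; pairs: (0,2), (1,3), (2,3)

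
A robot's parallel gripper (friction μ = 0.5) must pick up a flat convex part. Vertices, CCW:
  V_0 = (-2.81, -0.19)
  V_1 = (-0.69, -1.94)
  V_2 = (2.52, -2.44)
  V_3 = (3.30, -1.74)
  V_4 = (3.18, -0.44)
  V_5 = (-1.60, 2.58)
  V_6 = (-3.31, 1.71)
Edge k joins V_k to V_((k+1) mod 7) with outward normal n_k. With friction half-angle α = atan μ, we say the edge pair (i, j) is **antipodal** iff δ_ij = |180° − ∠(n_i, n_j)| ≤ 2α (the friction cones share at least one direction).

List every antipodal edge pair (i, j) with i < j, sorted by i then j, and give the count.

α = atan 0.5 = 26.57°;  2α = 53.13°
n_0 = (-0.6366, -0.7712)
n_1 = (-0.1539, -0.9881)
n_2 = (+0.6679, -0.7442)
n_3 = (+0.9958, +0.0919)
n_4 = (+0.5341, +0.8454)
n_5 = (-0.4535, +0.8913)
n_6 = (-0.9671, -0.2545)
  (0,1): δ = 149.31°  ·
  (0,2): δ = 98.56°  ·
  (0,3): δ = 45.19°  ✓
  (0,4): δ = 7.25°  ✓
  (0,5): δ = 66.50°  ·
  (0,6): δ = 144.28°  ·
  (1,2): δ = 129.24°  ·
  (1,3): δ = 75.87°  ·
  (1,4): δ = 23.43°  ✓
  (1,5): δ = 35.82°  ✓
  (1,6): δ = 113.60°  ·
  (2,3): δ = 126.63°  ·
  (2,4): δ = 74.19°  ·
  (2,5): δ = 14.94°  ✓
  (2,6): δ = 62.84°  ·
  (3,4): δ = 127.56°  ·
  (3,5): δ = 68.31°  ·
  (3,6): δ = 9.47°  ✓
  (4,5): δ = 120.75°  ·
  (4,6): δ = 42.97°  ✓
  (5,6): δ = 102.22°  ·
antipodal pairs: 7

count = 7; pairs: (0,3), (0,4), (1,4), (1,5), (2,5), (3,6), (4,6)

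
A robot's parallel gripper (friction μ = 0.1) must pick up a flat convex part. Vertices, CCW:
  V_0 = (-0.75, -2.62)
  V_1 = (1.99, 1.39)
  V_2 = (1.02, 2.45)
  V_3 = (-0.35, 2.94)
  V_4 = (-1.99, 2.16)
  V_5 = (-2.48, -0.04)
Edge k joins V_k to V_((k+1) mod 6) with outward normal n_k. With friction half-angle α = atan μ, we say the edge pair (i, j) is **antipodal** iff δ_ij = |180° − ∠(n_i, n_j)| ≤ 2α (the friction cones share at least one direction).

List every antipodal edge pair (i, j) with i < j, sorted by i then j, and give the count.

α = atan 0.1 = 5.71°;  2α = 11.42°
n_0 = (+0.8257, -0.5642)
n_1 = (+0.7377, +0.6751)
n_2 = (+0.3368, +0.9416)
n_3 = (-0.4295, +0.9031)
n_4 = (-0.9761, +0.2174)
n_5 = (-0.8306, -0.5569)
  (0,1): δ = 103.19°  ·
  (0,2): δ = 75.34°  ·
  (0,3): δ = 30.22°  ·
  (0,4): δ = 21.79°  ·
  (0,5): δ = 68.19°  ·
  (1,2): δ = 152.14°  ·
  (1,3): δ = 107.03°  ·
  (1,4): δ = 55.02°  ·
  (1,5): δ = 8.62°  ✓
  (2,3): δ = 134.88°  ·
  (2,4): δ = 82.88°  ·
  (2,5): δ = 36.48°  ·
  (3,4): δ = 127.99°  ·
  (3,5): δ = 81.59°  ·
  (4,5): δ = 133.60°  ·
antipodal pairs: 1

count = 1; pairs: (1,5)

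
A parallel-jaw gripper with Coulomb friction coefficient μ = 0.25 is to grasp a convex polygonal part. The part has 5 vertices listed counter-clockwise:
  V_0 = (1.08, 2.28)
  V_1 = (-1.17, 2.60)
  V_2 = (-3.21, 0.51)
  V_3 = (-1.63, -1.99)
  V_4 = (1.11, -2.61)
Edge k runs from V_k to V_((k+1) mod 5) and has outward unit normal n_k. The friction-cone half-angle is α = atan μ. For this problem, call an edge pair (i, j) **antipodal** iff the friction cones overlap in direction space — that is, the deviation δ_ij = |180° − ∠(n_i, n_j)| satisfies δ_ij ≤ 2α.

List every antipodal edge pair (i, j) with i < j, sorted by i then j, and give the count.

count = 1; pairs: (0,3)

α = atan 0.25 = 14.04°;  2α = 28.07°
n_0 = (+0.1408, +0.9900)
n_1 = (-0.7156, +0.6985)
n_2 = (-0.8453, -0.5342)
n_3 = (-0.2207, -0.9753)
n_4 = (+1.0000, +0.0061)
  (0,1): δ = 126.21°  ·
  (0,2): δ = 49.61°  ·
  (0,3): δ = 4.66°  ✓
  (0,4): δ = 98.45°  ·
  (1,2): δ = 103.40°  ·
  (1,3): δ = 58.44°  ·
  (1,4): δ = 44.66°  ·
  (2,3): δ = 135.04°  ·
  (2,4): δ = 31.94°  ·
  (3,4): δ = 76.90°  ·
antipodal pairs: 1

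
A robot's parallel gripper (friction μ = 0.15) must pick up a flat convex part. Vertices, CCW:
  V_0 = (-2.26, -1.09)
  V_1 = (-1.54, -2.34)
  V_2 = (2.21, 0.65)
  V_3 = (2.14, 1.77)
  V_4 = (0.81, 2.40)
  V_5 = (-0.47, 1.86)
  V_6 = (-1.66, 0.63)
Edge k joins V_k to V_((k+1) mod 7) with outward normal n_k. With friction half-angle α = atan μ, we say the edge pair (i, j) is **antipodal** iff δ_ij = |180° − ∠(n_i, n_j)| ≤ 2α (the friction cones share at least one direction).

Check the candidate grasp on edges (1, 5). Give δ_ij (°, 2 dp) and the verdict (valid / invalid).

α = atan 0.15 = 8.53°;  2α = 17.06°
edge 1: e_1 = (+3.75, +2.99);  n_1 = (+0.6234, -0.7819)
edge 5: e_5 = (-1.19, -1.23);  n_5 = (-0.7187, +0.6953)
∠(n_1, n_5) = 172.62°
δ = |180° − 172.62°| = 7.38°
7.38° ≤ 2α = 17.06°  →  valid

δ = 7.38°, valid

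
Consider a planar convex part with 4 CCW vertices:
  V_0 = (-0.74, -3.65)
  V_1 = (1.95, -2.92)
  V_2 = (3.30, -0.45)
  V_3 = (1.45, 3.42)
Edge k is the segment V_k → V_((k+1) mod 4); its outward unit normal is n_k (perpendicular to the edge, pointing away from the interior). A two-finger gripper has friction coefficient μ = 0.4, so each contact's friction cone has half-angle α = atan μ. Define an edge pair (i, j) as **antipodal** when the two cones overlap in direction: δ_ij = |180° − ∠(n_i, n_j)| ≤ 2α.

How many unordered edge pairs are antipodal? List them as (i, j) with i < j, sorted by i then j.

α = atan 0.4 = 21.80°;  2α = 43.60°
n_0 = (+0.2619, -0.9651)
n_1 = (+0.8775, -0.4796)
n_2 = (+0.9022, +0.4313)
n_3 = (-0.9552, +0.2959)
  (0,1): δ = 133.84°  ·
  (0,2): δ = 79.63°  ·
  (0,3): δ = 57.61°  ·
  (1,2): δ = 125.79°  ·
  (1,3): δ = 11.45°  ✓
  (2,3): δ = 42.76°  ✓
antipodal pairs: 2

count = 2; pairs: (1,3), (2,3)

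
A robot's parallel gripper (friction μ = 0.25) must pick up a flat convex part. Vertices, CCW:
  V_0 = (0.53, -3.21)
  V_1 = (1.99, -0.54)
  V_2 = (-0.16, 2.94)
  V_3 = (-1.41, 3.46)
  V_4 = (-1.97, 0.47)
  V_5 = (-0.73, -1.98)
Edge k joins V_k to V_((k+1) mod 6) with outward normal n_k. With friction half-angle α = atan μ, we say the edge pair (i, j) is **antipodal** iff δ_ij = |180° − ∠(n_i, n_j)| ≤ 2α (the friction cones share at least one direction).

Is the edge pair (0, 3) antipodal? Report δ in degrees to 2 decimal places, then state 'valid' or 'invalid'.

α = atan 0.25 = 14.04°;  2α = 28.07°
edge 0: e_0 = (+1.46, +2.67);  n_0 = (+0.8774, -0.4798)
edge 3: e_3 = (-0.56, -2.99);  n_3 = (-0.9829, +0.1841)
∠(n_0, n_3) = 161.94°
δ = |180° − 161.94°| = 18.06°
18.06° ≤ 2α = 28.07°  →  valid

δ = 18.06°, valid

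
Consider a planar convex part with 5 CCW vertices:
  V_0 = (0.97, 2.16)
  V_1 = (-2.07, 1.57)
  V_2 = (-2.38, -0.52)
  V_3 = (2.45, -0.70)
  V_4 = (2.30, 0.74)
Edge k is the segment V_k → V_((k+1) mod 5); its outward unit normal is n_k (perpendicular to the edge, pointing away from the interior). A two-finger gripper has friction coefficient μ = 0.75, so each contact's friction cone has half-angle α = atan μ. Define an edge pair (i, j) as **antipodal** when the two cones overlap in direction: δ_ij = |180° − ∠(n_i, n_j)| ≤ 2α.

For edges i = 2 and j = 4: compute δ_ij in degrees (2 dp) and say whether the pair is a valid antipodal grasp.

δ = 44.74°, valid

α = atan 0.75 = 36.87°;  2α = 73.74°
edge 2: e_2 = (+4.83, -0.18);  n_2 = (-0.0372, -0.9993)
edge 4: e_4 = (-1.33, +1.42);  n_4 = (+0.7299, +0.6836)
∠(n_2, n_4) = 135.26°
δ = |180° − 135.26°| = 44.74°
44.74° ≤ 2α = 73.74°  →  valid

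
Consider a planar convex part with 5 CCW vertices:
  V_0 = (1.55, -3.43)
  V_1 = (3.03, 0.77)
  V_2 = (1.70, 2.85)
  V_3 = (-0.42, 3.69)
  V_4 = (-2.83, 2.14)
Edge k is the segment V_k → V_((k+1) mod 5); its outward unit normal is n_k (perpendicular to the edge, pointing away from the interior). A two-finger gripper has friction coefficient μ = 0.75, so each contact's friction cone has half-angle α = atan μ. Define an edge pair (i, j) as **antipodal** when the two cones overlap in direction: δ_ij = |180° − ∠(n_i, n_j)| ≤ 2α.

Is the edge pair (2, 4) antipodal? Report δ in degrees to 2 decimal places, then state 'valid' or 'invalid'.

δ = 30.21°, valid

α = atan 0.75 = 36.87°;  2α = 73.74°
edge 2: e_2 = (-2.12, +0.84);  n_2 = (+0.3684, +0.9297)
edge 4: e_4 = (+4.38, -5.57);  n_4 = (-0.7861, -0.6181)
∠(n_2, n_4) = 149.79°
δ = |180° − 149.79°| = 30.21°
30.21° ≤ 2α = 73.74°  →  valid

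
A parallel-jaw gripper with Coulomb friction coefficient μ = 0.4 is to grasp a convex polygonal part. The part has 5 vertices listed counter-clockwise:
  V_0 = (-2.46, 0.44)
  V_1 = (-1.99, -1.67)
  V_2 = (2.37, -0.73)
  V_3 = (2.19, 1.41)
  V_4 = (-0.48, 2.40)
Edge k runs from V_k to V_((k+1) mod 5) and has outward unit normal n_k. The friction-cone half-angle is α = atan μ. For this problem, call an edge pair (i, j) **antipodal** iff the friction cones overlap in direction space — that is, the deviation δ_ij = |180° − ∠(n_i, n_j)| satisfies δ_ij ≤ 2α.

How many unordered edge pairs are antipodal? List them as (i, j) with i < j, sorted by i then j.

count = 3; pairs: (0,2), (1,3), (1,4)

α = atan 0.4 = 21.80°;  2α = 43.60°
n_0 = (-0.9761, -0.2174)
n_1 = (+0.2108, -0.9775)
n_2 = (+0.9965, +0.0838)
n_3 = (+0.3477, +0.9376)
n_4 = (-0.7035, +0.7107)
  (0,1): δ = 90.39°  ·
  (0,2): δ = 7.75°  ✓
  (0,3): δ = 57.10°  ·
  (0,4): δ = 122.15°  ·
  (1,2): δ = 97.36°  ·
  (1,3): δ = 32.51°  ✓
  (1,4): δ = 32.54°  ✓
  (2,3): δ = 115.15°  ·
  (2,4): δ = 50.10°  ·
  (3,4): δ = 114.95°  ·
antipodal pairs: 3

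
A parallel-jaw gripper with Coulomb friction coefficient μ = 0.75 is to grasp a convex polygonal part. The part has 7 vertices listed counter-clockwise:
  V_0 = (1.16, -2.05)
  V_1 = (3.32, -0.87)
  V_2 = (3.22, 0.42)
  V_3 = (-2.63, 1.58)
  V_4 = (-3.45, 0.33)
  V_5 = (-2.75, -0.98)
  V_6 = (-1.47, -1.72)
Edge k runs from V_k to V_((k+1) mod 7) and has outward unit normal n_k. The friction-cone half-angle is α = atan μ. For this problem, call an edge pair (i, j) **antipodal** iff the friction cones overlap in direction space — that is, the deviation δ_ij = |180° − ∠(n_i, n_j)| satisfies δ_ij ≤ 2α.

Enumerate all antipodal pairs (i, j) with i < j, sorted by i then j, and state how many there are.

count = 9; pairs: (0,2), (0,3), (1,3), (1,4), (1,5), (2,4), (2,5), (2,6), (3,6)

α = atan 0.75 = 36.87°;  2α = 73.74°
n_0 = (+0.4794, -0.8776)
n_1 = (+0.9970, +0.0773)
n_2 = (+0.1945, +0.9809)
n_3 = (-0.8361, +0.5485)
n_4 = (-0.8820, -0.4713)
n_5 = (-0.5005, -0.8657)
n_6 = (-0.1245, -0.9922)
  (0,1): δ = 114.21°  ·
  (0,2): δ = 39.86°  ✓
  (0,3): δ = 28.09°  ✓
  (0,4): δ = 89.47°  ·
  (0,5): δ = 121.32°  ·
  (0,6): δ = 144.20°  ·
  (1,2): δ = 105.65°  ·
  (1,3): δ = 37.70°  ✓
  (1,4): δ = 23.69°  ✓
  (1,5): δ = 55.53°  ✓
  (1,6): δ = 78.42°  ·
  (2,3): δ = 112.05°  ·
  (2,4): δ = 50.67°  ✓
  (2,5): δ = 18.82°  ✓
  (2,6): δ = 4.06°  ✓
  (3,4): δ = 118.62°  ·
  (3,5): δ = 86.77°  ·
  (3,6): δ = 63.89°  ✓
  (4,5): δ = 148.15°  ·
  (4,6): δ = 125.27°  ·
  (5,6): δ = 157.12°  ·
antipodal pairs: 9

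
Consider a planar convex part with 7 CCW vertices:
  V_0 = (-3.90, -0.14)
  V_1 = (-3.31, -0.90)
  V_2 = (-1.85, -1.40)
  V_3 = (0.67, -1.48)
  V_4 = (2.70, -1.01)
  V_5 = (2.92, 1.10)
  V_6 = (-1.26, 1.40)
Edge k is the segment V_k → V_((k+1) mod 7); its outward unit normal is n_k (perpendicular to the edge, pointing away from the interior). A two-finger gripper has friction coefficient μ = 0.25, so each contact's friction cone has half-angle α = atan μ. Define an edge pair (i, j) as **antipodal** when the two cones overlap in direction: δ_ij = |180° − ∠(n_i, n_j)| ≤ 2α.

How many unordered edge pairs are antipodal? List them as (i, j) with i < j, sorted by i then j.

count = 4; pairs: (1,5), (2,5), (3,5), (3,6)

α = atan 0.25 = 14.04°;  2α = 28.07°
n_0 = (-0.7899, -0.6132)
n_1 = (-0.3240, -0.9461)
n_2 = (-0.0317, -0.9995)
n_3 = (+0.2256, -0.9742)
n_4 = (+0.9946, -0.1037)
n_5 = (+0.0716, +0.9974)
n_6 = (-0.5039, +0.8638)
  (0,1): δ = 146.73°  ·
  (0,2): δ = 129.64°  ·
  (0,3): δ = 114.79°  ·
  (0,4): δ = 43.78°  ·
  (0,5): δ = 48.07°  ·
  (0,6): δ = 82.43°  ·
  (1,2): δ = 162.91°  ·
  (1,3): δ = 148.06°  ·
  (1,4): δ = 77.05°  ·
  (1,5): δ = 14.80°  ✓
  (1,6): δ = 49.16°  ·
  (2,3): δ = 165.15°  ·
  (2,4): δ = 94.13°  ·
  (2,5): δ = 2.29°  ✓
  (2,6): δ = 32.07°  ·
  (3,4): δ = 108.99°  ·
  (3,5): δ = 17.14°  ✓
  (3,6): δ = 17.22°  ✓
  (4,5): δ = 88.15°  ·
  (4,6): δ = 53.79°  ·
  (5,6): δ = 145.64°  ·
antipodal pairs: 4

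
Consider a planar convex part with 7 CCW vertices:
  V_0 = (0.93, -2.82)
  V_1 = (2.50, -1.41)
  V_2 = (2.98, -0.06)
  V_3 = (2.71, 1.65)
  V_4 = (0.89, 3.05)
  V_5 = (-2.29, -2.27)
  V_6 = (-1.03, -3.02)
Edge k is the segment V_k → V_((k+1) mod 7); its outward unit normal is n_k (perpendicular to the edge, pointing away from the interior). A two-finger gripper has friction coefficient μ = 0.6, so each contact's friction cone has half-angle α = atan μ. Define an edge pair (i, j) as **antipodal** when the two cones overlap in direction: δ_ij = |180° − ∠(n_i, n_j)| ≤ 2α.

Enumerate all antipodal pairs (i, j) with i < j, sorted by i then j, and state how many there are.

α = atan 0.6 = 30.96°;  2α = 61.93°
n_0 = (+0.6682, -0.7440)
n_1 = (+0.9422, -0.3350)
n_2 = (+0.9878, +0.1560)
n_3 = (+0.6097, +0.7926)
n_4 = (-0.8583, +0.5131)
n_5 = (-0.5115, -0.8593)
n_6 = (+0.1015, -0.9948)
  (0,1): δ = 151.50°  ·
  (0,2): δ = 122.95°  ·
  (0,3): δ = 79.50°  ·
  (0,4): δ = 17.20°  ✓
  (0,5): δ = 107.31°  ·
  (0,6): δ = 143.90°  ·
  (1,2): δ = 151.45°  ·
  (1,3): δ = 108.00°  ·
  (1,4): δ = 11.30°  ✓
  (1,5): δ = 78.81°  ·
  (1,6): δ = 115.40°  ·
  (2,3): δ = 136.54°  ·
  (2,4): δ = 39.84°  ✓
  (2,5): δ = 50.26°  ✓
  (2,6): δ = 86.85°  ·
  (3,4): δ = 83.30°  ·
  (3,5): δ = 6.81°  ✓
  (3,6): δ = 43.39°  ✓
  (4,5): δ = 89.89°  ·
  (4,6): δ = 53.31°  ✓
  (5,6): δ = 143.41°  ·
antipodal pairs: 7

count = 7; pairs: (0,4), (1,4), (2,4), (2,5), (3,5), (3,6), (4,6)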